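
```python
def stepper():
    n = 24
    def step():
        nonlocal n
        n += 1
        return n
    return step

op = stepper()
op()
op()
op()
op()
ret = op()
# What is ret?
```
29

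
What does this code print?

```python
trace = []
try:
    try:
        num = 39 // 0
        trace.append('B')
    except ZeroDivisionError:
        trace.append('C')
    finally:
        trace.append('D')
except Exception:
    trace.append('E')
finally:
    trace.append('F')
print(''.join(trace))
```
CDF

Both finally blocks run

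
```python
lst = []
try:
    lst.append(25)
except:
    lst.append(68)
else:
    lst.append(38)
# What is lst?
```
[25, 38]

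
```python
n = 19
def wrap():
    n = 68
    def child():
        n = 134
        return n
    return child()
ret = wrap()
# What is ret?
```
134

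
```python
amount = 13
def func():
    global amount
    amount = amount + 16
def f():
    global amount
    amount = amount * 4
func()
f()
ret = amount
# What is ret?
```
116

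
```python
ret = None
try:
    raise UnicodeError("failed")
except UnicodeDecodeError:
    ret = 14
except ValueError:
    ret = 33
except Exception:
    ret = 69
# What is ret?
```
33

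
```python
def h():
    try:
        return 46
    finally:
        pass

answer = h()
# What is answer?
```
46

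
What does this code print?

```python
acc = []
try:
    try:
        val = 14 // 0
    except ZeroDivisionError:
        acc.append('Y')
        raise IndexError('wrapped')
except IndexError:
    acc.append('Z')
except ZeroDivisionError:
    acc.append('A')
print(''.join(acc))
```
YZ

New IndexError raised, caught by outer IndexError handler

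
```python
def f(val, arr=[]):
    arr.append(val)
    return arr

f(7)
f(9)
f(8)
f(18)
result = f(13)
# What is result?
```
[7, 9, 8, 18, 13]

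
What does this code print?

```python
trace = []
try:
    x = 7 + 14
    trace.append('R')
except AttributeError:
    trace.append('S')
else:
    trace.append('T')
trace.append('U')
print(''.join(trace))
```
RTU

else block runs when no exception occurs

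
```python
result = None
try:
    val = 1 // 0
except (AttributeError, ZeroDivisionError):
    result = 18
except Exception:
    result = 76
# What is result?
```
18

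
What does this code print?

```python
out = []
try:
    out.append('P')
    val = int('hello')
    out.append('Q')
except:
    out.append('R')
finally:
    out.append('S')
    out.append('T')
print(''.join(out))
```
PRST

Code before exception runs, then except, then all of finally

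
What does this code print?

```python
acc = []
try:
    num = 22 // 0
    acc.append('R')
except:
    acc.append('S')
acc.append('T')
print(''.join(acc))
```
ST

Exception raised in try, caught by bare except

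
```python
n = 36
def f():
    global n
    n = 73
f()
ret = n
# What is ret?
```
73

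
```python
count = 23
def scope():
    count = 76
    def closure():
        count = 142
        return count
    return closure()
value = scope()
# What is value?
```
142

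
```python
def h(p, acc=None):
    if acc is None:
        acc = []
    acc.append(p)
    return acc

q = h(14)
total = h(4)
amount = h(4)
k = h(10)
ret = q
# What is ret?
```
[14]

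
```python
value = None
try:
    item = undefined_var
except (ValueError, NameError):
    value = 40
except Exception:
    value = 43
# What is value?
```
40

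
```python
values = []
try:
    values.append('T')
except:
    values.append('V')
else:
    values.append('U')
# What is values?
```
['T', 'U']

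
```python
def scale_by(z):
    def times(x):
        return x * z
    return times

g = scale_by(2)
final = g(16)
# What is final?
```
32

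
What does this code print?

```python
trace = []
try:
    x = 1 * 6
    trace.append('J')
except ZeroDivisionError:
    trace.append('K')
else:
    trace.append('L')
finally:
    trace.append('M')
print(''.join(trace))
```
JLM

else runs before finally when no exception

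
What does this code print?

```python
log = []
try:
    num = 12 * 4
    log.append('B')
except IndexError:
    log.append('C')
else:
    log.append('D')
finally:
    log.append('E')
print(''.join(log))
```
BDE

else runs before finally when no exception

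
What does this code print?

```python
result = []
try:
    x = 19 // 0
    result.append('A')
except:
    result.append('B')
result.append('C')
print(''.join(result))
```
BC

Exception raised in try, caught by bare except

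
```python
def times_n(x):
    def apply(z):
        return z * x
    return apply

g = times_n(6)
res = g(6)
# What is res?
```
36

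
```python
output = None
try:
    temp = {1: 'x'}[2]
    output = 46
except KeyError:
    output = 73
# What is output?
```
73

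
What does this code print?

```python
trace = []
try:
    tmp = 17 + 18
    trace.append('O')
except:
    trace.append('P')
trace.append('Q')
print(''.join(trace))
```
OQ

No exception, try block completes normally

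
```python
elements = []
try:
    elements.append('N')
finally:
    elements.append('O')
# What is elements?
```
['N', 'O']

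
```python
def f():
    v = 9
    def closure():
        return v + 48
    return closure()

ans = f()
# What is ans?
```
57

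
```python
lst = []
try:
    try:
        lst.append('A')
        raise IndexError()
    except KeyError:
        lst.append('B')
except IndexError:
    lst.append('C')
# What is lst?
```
['A', 'C']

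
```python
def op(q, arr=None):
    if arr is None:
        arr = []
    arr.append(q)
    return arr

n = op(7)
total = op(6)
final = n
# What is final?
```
[7]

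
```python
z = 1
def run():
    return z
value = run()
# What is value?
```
1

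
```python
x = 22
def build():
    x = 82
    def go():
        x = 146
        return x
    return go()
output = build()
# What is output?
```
146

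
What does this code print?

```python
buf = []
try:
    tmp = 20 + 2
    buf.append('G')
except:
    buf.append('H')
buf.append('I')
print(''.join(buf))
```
GI

No exception, try block completes normally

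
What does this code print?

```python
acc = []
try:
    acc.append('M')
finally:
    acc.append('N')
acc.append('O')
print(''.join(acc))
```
MNO

try/finally without except, no exception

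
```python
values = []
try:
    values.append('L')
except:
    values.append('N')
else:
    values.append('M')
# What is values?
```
['L', 'M']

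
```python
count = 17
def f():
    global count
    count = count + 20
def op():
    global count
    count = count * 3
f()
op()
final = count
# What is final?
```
111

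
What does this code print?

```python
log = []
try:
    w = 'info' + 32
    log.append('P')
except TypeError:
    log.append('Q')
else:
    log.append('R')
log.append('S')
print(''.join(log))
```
QS

else block skipped when exception is caught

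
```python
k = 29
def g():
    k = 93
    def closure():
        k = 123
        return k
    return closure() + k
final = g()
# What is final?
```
216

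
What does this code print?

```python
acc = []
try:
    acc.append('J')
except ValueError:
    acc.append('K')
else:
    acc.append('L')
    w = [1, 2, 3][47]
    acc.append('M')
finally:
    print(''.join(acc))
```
JL

Try succeeds, else appends 'L', IndexError in else is uncaught, finally prints before exception propagates ('M' never appended)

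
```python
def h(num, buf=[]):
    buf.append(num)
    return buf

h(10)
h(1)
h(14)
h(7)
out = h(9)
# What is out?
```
[10, 1, 14, 7, 9]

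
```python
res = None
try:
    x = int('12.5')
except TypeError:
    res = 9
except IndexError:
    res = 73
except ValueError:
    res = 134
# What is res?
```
134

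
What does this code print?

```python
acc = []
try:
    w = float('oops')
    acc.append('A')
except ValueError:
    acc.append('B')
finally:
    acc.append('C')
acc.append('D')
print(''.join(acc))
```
BCD

finally always runs, even after exception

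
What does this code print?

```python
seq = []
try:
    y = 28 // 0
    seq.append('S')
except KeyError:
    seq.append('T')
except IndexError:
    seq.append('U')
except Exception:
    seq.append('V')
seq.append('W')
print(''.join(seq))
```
VW

ZeroDivisionError not specifically caught, falls to Exception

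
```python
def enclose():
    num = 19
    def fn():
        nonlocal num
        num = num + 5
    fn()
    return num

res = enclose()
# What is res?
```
24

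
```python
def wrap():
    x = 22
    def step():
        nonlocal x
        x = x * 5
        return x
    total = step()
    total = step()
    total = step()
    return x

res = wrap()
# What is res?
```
2750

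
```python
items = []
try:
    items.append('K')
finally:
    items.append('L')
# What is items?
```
['K', 'L']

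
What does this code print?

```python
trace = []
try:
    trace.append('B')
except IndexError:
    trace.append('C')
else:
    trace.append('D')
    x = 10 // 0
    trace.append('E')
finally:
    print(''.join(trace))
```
BD

Try succeeds, else appends 'D', ZeroDivisionError in else is uncaught, finally prints before exception propagates ('E' never appended)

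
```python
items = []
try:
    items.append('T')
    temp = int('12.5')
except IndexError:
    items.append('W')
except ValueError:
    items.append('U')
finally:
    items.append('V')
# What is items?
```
['T', 'U', 'V']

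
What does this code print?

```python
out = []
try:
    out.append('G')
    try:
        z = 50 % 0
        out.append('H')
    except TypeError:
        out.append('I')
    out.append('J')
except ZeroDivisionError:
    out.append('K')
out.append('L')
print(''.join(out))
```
GKL

Inner handler doesn't match, propagates to outer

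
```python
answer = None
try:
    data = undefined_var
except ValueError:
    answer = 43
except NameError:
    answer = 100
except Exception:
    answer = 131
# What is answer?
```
100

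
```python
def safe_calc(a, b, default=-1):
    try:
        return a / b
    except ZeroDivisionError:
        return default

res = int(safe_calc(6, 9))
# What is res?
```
0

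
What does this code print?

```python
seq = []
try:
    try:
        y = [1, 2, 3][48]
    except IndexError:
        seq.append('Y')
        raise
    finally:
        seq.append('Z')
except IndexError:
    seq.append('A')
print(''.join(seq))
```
YZA

finally runs before re-raised exception propagates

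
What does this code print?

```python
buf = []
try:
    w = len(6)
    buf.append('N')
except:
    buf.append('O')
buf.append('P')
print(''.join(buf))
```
OP

Exception raised in try, caught by bare except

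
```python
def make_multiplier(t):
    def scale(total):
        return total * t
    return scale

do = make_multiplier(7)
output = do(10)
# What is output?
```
70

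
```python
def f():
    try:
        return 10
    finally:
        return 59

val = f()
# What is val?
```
59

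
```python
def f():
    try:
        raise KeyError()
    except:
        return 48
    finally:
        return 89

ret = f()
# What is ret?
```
89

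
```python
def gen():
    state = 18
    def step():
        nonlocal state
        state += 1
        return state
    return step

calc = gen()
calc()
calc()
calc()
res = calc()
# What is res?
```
22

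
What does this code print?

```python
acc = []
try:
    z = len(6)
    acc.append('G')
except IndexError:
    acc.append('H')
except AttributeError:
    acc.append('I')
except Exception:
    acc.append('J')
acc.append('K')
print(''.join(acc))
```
JK

TypeError not specifically caught, falls to Exception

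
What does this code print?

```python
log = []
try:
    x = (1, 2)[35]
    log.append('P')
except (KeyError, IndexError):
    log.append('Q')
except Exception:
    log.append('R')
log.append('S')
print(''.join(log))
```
QS

IndexError matches tuple containing it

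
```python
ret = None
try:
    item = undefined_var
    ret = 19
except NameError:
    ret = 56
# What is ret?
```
56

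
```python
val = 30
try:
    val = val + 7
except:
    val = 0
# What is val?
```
37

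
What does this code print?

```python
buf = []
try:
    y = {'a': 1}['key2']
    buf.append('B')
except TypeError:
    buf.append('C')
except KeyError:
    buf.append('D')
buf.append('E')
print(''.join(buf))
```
DE

KeyError is caught by its specific handler, not TypeError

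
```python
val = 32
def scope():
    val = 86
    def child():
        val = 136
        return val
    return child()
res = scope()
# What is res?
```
136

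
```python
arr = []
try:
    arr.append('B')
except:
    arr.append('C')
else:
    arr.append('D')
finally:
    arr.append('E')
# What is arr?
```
['B', 'D', 'E']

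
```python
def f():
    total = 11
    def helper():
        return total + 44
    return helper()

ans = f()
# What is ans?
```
55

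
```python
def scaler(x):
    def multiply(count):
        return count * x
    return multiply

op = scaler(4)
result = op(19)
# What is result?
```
76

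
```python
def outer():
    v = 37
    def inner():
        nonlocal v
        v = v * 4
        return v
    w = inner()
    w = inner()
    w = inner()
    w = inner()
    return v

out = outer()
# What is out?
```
9472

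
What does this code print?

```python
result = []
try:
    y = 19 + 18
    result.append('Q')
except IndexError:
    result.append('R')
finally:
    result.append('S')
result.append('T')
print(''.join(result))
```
QST

finally runs after normal execution too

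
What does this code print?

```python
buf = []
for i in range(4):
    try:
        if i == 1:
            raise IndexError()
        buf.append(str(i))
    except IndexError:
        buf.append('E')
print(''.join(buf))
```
0E23

Exception on i=1 caught, loop continues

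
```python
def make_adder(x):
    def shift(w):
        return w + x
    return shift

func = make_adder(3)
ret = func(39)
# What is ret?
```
42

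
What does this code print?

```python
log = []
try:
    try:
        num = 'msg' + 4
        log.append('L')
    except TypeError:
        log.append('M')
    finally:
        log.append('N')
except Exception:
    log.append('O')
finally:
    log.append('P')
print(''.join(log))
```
MNP

Both finally blocks run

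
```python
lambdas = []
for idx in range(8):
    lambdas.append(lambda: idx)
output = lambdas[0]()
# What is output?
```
7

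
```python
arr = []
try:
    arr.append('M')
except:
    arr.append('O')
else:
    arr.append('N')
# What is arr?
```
['M', 'N']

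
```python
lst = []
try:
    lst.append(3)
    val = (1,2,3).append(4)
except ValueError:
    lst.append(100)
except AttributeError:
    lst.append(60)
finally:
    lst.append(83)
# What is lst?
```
[3, 60, 83]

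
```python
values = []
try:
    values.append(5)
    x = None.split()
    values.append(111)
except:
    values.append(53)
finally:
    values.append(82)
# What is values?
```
[5, 53, 82]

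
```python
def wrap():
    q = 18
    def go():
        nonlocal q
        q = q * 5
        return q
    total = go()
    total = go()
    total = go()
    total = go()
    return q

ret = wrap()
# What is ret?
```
11250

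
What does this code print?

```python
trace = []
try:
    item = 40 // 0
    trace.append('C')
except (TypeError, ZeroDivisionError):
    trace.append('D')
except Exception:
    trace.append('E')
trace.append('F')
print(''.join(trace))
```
DF

ZeroDivisionError matches tuple containing it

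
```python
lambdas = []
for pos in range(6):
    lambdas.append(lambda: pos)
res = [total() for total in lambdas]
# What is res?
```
[5, 5, 5, 5, 5, 5]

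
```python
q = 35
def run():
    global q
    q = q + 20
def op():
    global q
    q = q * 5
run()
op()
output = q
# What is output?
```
275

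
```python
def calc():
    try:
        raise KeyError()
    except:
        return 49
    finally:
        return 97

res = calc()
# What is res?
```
97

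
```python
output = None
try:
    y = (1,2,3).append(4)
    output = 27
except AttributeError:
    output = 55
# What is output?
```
55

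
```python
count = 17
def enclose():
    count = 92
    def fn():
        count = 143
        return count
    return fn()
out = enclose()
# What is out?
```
143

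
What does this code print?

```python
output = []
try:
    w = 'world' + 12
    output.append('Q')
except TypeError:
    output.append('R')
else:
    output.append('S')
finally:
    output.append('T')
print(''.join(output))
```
RT

Exception: except runs, else skipped, finally runs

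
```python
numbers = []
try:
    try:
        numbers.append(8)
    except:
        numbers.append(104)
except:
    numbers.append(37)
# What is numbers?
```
[8]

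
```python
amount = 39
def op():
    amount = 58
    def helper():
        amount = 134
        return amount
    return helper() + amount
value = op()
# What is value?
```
192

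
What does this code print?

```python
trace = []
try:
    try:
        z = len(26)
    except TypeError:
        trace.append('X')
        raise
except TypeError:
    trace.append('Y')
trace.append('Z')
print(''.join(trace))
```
XYZ

raise without argument re-raises current exception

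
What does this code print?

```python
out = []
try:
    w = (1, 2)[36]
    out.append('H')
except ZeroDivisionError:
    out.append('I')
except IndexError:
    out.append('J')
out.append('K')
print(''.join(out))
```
JK

IndexError is caught by its specific handler, not ZeroDivisionError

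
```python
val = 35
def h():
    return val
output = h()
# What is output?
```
35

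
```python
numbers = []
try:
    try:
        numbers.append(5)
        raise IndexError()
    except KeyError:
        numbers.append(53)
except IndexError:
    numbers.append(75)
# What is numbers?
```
[5, 75]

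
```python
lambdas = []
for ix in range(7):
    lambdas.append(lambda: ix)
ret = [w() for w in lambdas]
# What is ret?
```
[6, 6, 6, 6, 6, 6, 6]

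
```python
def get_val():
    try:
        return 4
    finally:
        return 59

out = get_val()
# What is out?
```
59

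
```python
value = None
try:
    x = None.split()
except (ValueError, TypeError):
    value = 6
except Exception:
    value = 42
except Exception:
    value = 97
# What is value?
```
42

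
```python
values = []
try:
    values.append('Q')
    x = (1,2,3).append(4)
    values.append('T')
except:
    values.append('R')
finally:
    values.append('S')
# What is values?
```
['Q', 'R', 'S']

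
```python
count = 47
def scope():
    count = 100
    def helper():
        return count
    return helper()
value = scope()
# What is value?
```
100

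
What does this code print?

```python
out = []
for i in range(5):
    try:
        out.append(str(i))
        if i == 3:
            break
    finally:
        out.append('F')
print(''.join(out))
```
0F1F2F3F

finally runs even when breaking out of loop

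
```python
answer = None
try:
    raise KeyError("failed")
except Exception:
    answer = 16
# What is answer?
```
16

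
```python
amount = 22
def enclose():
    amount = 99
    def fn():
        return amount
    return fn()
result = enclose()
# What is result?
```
99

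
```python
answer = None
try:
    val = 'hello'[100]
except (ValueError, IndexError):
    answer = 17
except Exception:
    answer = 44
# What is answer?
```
17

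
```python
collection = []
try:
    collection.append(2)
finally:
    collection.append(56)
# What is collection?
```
[2, 56]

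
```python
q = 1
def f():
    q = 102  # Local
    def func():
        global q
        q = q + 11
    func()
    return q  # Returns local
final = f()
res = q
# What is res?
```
12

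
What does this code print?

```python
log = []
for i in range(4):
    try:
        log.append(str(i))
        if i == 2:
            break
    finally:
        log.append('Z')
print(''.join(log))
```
0Z1Z2Z

finally runs even when breaking out of loop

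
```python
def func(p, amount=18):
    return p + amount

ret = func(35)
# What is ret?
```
53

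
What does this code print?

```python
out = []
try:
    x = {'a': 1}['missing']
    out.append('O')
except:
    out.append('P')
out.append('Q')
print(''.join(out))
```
PQ

Exception raised in try, caught by bare except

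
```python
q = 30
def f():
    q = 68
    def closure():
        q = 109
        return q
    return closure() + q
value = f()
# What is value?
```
177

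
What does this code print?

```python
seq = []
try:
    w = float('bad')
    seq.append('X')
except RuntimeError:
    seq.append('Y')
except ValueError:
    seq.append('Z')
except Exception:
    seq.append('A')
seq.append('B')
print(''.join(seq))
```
ZB

ValueError matches before generic Exception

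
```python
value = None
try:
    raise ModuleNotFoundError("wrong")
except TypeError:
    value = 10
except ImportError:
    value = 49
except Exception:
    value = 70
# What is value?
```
49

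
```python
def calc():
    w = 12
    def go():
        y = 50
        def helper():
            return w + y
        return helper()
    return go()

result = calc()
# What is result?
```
62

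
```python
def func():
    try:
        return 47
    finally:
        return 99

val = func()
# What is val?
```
99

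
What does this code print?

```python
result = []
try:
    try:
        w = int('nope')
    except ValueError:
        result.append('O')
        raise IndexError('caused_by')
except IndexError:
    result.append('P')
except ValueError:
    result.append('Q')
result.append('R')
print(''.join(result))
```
OPR

IndexError raised and caught, original ValueError not re-raised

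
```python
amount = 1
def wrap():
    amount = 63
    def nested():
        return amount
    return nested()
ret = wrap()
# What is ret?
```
63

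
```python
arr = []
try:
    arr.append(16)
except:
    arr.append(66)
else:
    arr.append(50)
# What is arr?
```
[16, 50]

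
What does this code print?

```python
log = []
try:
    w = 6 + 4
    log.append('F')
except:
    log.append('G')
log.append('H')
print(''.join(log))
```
FH

No exception, try block completes normally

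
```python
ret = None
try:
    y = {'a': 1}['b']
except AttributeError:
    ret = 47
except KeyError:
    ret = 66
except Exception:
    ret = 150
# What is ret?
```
66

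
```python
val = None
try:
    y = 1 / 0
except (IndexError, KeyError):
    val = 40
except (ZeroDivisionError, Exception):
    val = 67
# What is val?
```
67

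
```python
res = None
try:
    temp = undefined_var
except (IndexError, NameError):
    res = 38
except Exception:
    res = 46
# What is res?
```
38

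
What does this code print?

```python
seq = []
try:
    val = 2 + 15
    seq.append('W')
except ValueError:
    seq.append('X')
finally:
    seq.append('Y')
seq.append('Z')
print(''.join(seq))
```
WYZ

finally runs after normal execution too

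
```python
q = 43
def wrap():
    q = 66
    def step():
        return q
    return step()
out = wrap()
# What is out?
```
66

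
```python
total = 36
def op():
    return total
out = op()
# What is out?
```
36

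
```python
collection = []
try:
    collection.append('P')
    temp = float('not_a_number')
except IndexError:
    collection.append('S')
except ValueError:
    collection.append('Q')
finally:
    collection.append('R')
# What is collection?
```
['P', 'Q', 'R']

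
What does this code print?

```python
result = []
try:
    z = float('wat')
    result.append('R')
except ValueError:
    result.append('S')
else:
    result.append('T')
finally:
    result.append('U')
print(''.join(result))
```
SU

Exception: except runs, else skipped, finally runs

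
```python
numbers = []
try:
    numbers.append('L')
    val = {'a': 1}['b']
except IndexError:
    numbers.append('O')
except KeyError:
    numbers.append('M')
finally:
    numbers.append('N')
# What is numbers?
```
['L', 'M', 'N']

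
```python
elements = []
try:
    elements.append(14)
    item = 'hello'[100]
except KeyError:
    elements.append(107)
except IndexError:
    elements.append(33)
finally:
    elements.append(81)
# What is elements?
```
[14, 33, 81]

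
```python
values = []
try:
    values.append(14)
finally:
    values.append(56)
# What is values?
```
[14, 56]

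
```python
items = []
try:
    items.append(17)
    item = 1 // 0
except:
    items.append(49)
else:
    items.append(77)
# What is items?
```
[17, 49]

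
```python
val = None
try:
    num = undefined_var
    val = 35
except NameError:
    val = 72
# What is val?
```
72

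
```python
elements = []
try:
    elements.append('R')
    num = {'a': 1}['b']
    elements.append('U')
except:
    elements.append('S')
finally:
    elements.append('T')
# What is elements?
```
['R', 'S', 'T']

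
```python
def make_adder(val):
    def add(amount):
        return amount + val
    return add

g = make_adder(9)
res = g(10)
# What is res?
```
19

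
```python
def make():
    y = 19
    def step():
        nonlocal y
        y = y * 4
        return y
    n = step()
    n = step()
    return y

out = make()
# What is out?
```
304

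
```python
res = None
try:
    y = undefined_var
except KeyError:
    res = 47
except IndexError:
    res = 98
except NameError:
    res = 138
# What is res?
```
138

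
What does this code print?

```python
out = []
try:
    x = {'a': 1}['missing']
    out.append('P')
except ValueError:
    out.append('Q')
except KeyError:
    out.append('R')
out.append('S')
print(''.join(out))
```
RS

KeyError is caught by its specific handler, not ValueError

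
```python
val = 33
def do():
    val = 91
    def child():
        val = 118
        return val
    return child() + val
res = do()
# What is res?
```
209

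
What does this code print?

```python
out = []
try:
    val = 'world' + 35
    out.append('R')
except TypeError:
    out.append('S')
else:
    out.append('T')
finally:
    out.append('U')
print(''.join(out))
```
SU

Exception: except runs, else skipped, finally runs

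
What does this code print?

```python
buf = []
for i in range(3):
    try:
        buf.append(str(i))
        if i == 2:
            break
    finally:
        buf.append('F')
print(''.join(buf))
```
0F1F2F

finally runs even when breaking out of loop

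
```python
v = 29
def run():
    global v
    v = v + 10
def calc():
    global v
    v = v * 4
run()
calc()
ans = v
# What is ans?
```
156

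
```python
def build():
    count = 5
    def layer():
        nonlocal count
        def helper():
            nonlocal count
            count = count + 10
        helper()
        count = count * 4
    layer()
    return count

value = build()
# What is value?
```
60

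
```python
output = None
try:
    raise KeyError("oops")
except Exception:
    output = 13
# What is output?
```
13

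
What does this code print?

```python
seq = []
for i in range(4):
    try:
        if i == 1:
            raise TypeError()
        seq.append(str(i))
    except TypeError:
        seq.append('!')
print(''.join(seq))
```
0!23

Exception on i=1 caught, loop continues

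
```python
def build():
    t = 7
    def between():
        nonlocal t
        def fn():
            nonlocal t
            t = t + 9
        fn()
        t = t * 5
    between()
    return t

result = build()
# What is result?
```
80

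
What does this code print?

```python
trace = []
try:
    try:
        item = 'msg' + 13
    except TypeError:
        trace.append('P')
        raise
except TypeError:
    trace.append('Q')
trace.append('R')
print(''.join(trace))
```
PQR

raise without argument re-raises current exception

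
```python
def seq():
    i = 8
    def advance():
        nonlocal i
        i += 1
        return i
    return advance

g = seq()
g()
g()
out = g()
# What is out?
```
11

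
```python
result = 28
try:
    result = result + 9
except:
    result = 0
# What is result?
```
37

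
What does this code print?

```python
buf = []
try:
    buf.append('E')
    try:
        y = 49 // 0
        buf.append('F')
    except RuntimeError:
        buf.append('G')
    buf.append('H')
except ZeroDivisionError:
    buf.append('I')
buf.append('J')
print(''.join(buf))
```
EIJ

Inner handler doesn't match, propagates to outer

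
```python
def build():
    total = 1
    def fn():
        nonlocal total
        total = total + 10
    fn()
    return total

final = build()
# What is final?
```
11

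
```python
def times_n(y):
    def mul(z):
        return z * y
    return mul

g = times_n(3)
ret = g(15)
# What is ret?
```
45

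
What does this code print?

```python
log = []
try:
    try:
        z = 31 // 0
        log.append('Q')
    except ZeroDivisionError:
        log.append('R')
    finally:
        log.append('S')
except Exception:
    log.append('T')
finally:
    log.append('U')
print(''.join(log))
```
RSU

Both finally blocks run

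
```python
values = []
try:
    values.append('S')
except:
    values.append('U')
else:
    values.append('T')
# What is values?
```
['S', 'T']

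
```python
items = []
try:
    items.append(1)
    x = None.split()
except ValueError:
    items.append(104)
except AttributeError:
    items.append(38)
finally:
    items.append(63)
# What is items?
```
[1, 38, 63]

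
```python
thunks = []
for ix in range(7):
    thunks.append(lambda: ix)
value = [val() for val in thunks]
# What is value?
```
[6, 6, 6, 6, 6, 6, 6]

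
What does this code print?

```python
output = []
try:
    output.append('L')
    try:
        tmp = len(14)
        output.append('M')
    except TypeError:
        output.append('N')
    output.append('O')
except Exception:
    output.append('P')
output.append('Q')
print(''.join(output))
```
LNOQ

Inner exception caught by inner handler, outer continues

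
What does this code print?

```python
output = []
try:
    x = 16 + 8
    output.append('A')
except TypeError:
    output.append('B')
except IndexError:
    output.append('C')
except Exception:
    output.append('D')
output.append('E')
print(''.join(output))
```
AE

No exception, try block completes normally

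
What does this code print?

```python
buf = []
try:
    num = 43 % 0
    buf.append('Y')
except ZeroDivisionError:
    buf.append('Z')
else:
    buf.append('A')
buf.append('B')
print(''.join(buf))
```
ZB

else block skipped when exception is caught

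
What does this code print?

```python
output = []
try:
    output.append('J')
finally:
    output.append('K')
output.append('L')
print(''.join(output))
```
JKL

try/finally without except, no exception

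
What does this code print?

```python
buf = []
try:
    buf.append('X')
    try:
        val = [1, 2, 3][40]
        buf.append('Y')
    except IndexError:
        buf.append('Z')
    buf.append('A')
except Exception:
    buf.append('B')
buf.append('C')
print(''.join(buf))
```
XZAC

Inner exception caught by inner handler, outer continues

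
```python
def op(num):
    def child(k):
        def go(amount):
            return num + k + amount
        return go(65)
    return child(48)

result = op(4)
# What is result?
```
117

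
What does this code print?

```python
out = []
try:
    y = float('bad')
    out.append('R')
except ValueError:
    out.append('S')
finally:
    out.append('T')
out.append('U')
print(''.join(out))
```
STU

finally always runs, even after exception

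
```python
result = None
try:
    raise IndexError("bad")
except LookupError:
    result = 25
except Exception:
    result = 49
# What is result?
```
25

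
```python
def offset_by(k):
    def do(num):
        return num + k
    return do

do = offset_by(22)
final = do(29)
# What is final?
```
51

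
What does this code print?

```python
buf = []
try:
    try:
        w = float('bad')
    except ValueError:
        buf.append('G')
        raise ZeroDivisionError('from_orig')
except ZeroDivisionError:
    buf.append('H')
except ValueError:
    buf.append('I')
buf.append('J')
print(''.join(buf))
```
GHJ

ZeroDivisionError raised and caught, original ValueError not re-raised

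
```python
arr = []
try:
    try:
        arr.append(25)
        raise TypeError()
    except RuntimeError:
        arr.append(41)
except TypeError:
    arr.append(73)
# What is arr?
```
[25, 73]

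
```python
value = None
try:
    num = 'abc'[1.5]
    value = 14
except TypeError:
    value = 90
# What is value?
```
90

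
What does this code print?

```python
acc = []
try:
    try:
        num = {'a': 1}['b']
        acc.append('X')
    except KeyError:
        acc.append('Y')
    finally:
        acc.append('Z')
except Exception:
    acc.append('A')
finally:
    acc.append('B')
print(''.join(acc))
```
YZB

Both finally blocks run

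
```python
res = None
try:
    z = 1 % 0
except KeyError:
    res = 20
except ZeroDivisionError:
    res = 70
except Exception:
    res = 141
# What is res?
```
70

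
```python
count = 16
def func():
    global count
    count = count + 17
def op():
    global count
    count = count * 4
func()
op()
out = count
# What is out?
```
132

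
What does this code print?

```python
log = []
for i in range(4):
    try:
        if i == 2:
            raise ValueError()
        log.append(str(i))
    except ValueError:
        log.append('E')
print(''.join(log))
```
01E3

Exception on i=2 caught, loop continues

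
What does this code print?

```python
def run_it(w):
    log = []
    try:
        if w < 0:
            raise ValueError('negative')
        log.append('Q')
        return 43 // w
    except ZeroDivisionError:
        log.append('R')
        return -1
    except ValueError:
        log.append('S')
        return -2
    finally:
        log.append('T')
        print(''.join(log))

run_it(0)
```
QRT

w=0 causes ZeroDivisionError, caught, finally prints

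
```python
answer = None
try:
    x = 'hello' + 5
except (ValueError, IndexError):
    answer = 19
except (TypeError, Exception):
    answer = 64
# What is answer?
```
64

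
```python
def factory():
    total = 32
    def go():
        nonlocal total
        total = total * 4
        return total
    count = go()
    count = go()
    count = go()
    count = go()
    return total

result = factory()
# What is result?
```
8192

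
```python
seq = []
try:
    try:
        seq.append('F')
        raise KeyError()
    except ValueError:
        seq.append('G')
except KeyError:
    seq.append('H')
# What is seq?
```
['F', 'H']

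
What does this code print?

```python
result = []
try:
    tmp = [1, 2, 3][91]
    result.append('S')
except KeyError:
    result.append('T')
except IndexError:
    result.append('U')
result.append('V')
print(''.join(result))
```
UV

IndexError is caught by its specific handler, not KeyError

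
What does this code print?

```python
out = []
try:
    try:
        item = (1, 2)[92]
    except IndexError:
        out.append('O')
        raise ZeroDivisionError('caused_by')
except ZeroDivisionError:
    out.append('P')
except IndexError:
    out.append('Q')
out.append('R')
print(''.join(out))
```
OPR

ZeroDivisionError raised and caught, original IndexError not re-raised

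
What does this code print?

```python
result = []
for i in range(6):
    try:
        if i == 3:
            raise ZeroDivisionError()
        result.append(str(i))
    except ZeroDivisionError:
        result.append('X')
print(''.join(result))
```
012X45

Exception on i=3 caught, loop continues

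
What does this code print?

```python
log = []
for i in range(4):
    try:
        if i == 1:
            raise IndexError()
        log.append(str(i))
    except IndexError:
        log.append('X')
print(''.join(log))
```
0X23

Exception on i=1 caught, loop continues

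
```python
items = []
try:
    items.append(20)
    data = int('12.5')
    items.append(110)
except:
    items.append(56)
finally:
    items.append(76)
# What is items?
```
[20, 56, 76]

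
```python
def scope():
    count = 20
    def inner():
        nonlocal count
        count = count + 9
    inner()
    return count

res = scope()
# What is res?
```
29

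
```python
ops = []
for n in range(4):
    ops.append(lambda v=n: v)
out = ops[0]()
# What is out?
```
0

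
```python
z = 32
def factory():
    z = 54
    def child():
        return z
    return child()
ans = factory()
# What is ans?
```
54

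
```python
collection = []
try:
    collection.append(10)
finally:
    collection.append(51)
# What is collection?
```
[10, 51]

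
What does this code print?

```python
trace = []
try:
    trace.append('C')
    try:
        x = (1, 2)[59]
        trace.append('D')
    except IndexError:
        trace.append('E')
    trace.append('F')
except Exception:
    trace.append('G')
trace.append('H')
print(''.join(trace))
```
CEFH

Inner exception caught by inner handler, outer continues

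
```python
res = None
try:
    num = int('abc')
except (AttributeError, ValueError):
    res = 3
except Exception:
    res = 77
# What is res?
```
3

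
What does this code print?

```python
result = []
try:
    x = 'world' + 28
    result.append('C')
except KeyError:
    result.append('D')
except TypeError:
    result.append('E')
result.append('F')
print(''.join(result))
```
EF

TypeError is caught by its specific handler, not KeyError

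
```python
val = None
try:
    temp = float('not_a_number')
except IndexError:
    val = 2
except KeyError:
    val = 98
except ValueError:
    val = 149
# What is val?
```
149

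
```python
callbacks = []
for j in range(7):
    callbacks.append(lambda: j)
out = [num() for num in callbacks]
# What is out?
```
[6, 6, 6, 6, 6, 6, 6]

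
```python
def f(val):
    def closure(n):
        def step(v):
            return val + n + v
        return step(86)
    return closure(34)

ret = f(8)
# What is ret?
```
128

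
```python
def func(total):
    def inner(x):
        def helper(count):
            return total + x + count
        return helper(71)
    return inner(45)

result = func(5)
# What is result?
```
121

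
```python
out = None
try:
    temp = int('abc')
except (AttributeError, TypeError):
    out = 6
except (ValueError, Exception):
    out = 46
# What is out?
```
46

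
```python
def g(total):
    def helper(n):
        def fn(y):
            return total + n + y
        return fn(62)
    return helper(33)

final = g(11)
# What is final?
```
106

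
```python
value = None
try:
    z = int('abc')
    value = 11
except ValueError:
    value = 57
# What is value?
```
57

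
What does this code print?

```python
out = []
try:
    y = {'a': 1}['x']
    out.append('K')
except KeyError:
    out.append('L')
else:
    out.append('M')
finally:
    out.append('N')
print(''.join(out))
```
LN

Exception: except runs, else skipped, finally runs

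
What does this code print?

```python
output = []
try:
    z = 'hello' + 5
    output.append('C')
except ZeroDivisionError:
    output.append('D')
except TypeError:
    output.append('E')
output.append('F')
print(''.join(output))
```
EF

TypeError is caught by its specific handler, not ZeroDivisionError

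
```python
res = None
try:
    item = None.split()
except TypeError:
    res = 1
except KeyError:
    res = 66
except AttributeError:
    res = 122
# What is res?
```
122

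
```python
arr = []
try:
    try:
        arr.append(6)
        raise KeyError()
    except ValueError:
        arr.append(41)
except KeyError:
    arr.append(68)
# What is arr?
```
[6, 68]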